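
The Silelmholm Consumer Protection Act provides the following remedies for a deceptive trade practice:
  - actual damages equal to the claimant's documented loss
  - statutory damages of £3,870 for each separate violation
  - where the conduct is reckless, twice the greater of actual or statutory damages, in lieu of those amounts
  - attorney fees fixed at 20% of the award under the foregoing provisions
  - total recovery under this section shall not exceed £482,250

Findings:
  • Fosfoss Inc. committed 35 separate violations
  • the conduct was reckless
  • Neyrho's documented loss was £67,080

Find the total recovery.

Total recovery: £325,080

Statutory damages: 35 × £3,870 = £135,450
Greater of actual damages (£67,080) or statutory damages (£135,450): £135,450
Doubled: 2 × £135,450 = £270,900
Attorney fees: 20% of £270,900 = £54,180
Total before cap: £270,900 + £54,180 = £325,080
Cap at £482,250: £325,080 is within the cap, no reduction.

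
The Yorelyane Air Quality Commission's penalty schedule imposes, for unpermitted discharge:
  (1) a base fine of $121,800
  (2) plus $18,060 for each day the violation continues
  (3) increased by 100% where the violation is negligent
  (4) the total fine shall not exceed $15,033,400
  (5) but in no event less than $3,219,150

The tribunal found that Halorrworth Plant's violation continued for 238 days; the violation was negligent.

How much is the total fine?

Per-day component: 238 × $18,060 = $4,298,280
Base plus per-day: $121,800 + $4,298,280 = $4,420,080
Enhancement: 100% of $4,420,080 = $4,420,080
Enhanced fine: $4,420,080 + $4,420,080 = $8,840,160
Cap at $15,033,400: $8,840,160 is within the cap, no reduction.
Minimum $3,219,150: $8,840,160 meets the minimum, no increase.

$8,840,160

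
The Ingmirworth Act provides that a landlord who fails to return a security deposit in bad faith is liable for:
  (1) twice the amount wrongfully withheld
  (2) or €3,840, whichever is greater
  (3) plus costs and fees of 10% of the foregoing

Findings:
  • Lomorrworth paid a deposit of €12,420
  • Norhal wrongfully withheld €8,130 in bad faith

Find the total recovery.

Doubled: 2 × €8,130 = €16,260
Minimum €3,840: €16,260 meets the minimum, no increase.
Costs and fees: 10% of €16,260 = €1,626
Total recovery: €16,260 + €1,626 = €17,886

€17,886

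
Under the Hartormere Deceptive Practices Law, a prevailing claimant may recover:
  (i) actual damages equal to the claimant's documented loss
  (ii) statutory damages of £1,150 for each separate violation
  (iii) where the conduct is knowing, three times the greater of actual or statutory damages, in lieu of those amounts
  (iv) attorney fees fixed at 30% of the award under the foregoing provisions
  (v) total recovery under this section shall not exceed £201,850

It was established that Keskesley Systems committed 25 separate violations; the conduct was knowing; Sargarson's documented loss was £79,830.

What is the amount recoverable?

Statutory damages: 25 × £1,150 = £28,750
Greater of actual damages (£79,830) or statutory damages (£28,750): £79,830
Trebled: 3 × £79,830 = £239,490
Attorney fees: 30% of £239,490 = £71,847
Total before cap: £239,490 + £71,847 = £311,337
Cap at £201,850: £311,337 exceeds the cap → £201,850

£201,850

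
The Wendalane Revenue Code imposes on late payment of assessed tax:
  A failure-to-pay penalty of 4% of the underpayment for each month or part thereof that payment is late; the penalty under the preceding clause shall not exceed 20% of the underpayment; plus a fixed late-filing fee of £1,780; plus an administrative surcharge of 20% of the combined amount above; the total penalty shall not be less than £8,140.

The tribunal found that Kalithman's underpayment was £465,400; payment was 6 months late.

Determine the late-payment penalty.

Accrued rate: 4% × 6 = 24%, capped at 20% → 20%
Failure-to-pay penalty: 20% of £465,400 = £93,080
Penalty before surcharge: £93,080 + £1,780 = £94,860
Administrative surcharge: 20% of £94,860 = £18,972
Total penalty: £94,860 + £18,972 = £113,832
Minimum £8,140: £113,832 meets the minimum, no increase.

£113,832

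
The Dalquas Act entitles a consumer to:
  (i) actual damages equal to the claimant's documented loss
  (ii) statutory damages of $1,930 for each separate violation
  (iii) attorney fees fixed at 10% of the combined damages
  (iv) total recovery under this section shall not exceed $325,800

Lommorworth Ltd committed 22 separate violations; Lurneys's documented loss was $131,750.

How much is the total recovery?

Statutory damages: 22 × $1,930 = $42,460
Combined damages: $131,750 + $42,460 = $174,210
Attorney fees: 10% of $174,210 = $17,421
Total before cap: $174,210 + $17,421 = $191,631
Cap at $325,800: $191,631 is within the cap, no reduction.

$191,631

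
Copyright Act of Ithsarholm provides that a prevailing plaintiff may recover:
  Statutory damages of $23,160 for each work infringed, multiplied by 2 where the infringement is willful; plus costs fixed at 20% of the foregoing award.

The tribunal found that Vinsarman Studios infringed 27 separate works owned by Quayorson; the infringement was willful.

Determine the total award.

Statutory damages: 27 × $23,160 = $625,320
Doubled: 2 × $625,320 = $1,250,640
Costs: 20% of $1,250,640 = $250,128
Award plus costs: $1,250,640 + $250,128 = $1,500,768

$1,500,768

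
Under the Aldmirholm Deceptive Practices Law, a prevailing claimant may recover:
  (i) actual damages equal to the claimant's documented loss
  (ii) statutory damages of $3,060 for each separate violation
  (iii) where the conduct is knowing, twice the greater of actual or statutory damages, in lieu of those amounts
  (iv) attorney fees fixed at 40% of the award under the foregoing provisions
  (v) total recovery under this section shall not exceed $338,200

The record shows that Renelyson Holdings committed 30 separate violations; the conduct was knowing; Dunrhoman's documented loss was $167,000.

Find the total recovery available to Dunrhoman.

Statutory damages: 30 × $3,060 = $91,800
Greater of actual damages ($167,000) or statutory damages ($91,800): $167,000
Doubled: 2 × $167,000 = $334,000
Attorney fees: 40% of $334,000 = $133,600
Total before cap: $334,000 + $133,600 = $467,600
Cap at $338,200: $467,600 exceeds the cap → $338,200

Total recovery: $338,200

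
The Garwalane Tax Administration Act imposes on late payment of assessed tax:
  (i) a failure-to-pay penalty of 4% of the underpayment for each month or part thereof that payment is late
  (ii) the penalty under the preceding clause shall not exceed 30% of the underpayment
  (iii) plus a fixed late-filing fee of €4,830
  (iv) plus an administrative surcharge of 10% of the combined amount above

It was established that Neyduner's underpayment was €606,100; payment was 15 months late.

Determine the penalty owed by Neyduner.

€205,326

Accrued rate: 4% × 15 = 60%, capped at 30% → 30%
Failure-to-pay penalty: 30% of €606,100 = €181,830
Penalty before surcharge: €181,830 + €4,830 = €186,660
Administrative surcharge: 10% of €186,660 = €18,666
Total penalty: €186,660 + €18,666 = €205,326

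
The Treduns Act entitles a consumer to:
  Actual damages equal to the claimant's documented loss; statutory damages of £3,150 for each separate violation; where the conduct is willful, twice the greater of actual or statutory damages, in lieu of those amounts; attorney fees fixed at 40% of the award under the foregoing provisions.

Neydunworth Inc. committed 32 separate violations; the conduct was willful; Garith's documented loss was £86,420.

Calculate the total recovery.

Statutory damages: 32 × £3,150 = £100,800
Greater of actual damages (£86,420) or statutory damages (£100,800): £100,800
Doubled: 2 × £100,800 = £201,600
Attorney fees: 40% of £201,600 = £80,640
Total recovery: £201,600 + £80,640 = £282,240

£282,240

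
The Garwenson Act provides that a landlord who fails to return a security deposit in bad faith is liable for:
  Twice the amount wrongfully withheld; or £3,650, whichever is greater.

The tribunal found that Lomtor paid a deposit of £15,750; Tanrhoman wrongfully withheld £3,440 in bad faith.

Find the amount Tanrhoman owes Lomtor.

Doubled: 2 × £3,440 = £6,880
Minimum £3,650: £6,880 meets the minimum, no increase.

£6,880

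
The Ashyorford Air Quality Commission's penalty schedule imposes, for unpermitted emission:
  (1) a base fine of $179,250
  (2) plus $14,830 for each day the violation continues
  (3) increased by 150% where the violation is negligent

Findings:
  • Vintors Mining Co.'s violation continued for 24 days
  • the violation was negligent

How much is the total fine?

Per-day component: 24 × $14,830 = $355,920
Base plus per-day: $179,250 + $355,920 = $535,170
Enhancement: 150% of $535,170 = $802,755
Enhanced fine: $535,170 + $802,755 = $1,337,925

$1,337,925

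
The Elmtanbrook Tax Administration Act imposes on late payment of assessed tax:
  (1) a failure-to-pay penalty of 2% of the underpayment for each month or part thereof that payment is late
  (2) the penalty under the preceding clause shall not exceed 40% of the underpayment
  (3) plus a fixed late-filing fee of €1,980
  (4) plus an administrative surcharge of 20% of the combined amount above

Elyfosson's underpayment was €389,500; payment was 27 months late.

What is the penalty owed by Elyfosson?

€189,336

Accrued rate: 2% × 27 = 54%, capped at 40% → 40%
Failure-to-pay penalty: 40% of €389,500 = €155,800
Penalty before surcharge: €155,800 + €1,980 = €157,780
Administrative surcharge: 20% of €157,780 = €31,556
Total penalty: €157,780 + €31,556 = €189,336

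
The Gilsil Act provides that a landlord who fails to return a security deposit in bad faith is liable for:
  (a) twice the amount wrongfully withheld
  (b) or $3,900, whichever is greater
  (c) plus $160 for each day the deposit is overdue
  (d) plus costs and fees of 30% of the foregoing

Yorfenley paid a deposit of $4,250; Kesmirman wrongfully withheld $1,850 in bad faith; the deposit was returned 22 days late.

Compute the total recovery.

Doubled: 2 × $1,850 = $3,700
Minimum $3,900: $3,700 is below the minimum → $3,900
Late-return penalty: 22 × $160 = $3,520
Damages plus late penalty: $3,900 + $3,520 = $7,420
Costs and fees: 30% of $7,420 = $2,226
Total recovery: $7,420 + $2,226 = $9,646

$9,646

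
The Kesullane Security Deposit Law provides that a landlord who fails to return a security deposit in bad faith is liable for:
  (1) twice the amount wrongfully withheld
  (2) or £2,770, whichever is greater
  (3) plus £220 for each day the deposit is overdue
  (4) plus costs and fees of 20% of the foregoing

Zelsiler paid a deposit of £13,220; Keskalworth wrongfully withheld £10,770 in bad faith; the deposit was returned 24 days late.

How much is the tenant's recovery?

Doubled: 2 × £10,770 = £21,540
Minimum £2,770: £21,540 meets the minimum, no increase.
Late-return penalty: 24 × £220 = £5,280
Damages plus late penalty: £21,540 + £5,280 = £26,820
Costs and fees: 20% of £26,820 = £5,364
Total recovery: £26,820 + £5,364 = £32,184

Recovery: £32,184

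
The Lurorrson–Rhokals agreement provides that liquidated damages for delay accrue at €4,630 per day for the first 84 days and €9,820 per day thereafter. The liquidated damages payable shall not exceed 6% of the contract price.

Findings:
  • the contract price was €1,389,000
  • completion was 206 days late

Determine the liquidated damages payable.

First 84 days: 84 × €4,630 = €388,920
Remaining days: (206 − 84) × €9,820 = €1,198,040
Accrued per-day damages: €388,920 + €1,198,040 = €1,586,960
Cap: 6% of €1,389,000 = €83,340
Cap at €83,340: €1,586,960 exceeds the cap → €83,340

Liquidated damages: €83,340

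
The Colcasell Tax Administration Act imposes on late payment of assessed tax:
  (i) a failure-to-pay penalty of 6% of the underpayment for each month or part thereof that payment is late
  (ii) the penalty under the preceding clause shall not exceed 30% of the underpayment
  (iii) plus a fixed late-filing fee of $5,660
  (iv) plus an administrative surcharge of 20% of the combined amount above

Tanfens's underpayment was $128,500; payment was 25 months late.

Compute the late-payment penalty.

$53,052

Accrued rate: 6% × 25 = 150%, capped at 30% → 30%
Failure-to-pay penalty: 30% of $128,500 = $38,550
Penalty before surcharge: $38,550 + $5,660 = $44,210
Administrative surcharge: 20% of $44,210 = $8,842
Total penalty: $44,210 + $8,842 = $53,052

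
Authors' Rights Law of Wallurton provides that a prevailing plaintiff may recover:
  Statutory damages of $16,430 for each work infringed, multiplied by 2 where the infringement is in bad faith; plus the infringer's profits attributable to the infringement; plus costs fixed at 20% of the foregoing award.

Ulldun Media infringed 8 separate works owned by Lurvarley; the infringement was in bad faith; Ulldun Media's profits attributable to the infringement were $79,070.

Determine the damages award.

Statutory damages: 8 × $16,430 = $131,440
Doubled: 2 × $131,440 = $262,880
Combined award: $262,880 + $79,070 = $341,950
Costs: 20% of $341,950 = $68,390
Award plus costs: $341,950 + $68,390 = $410,340

Award: $410,340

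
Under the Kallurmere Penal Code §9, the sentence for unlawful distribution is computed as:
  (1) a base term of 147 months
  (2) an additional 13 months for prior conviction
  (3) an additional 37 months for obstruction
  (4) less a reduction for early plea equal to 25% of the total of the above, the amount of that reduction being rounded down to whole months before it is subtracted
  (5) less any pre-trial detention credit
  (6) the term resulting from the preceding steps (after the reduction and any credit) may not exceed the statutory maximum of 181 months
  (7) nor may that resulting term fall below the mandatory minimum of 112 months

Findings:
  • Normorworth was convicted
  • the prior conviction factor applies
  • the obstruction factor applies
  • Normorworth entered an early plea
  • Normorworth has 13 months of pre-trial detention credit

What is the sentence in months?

Prior conviction enhancement: +13 months
Obstruction enhancement: +37 months
Adjusted term: 147 months + 13 months + 37 months = 197 months
Early plea reduction: 25% of 197 months = 49 months (rounded down)
After reduction: 197 − 49 = 148 months
Less pre-trial detention credit: 148 months − 13 months = 135 months
Cap at 181 months: 135 months is within the cap, no reduction.
Minimum 112 months: 135 months meets the minimum, no increase.

135 months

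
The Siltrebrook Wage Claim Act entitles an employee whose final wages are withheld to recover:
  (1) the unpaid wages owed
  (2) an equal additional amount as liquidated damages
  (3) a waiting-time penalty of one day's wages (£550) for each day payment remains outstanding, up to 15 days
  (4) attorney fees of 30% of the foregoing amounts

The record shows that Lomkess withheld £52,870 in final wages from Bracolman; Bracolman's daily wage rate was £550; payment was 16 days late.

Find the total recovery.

£148,187

Liquidated damages (equal amount): £52,870
Penalty days: min(16, 15) = 15
Waiting-time penalty: 15 × £550 = £8,250
Subtotal: £52,870 + £52,870 + £8,250 = £113,990
Attorney fees: 30% of £113,990 = £34,197
Total award: £113,990 + £34,197 = £148,187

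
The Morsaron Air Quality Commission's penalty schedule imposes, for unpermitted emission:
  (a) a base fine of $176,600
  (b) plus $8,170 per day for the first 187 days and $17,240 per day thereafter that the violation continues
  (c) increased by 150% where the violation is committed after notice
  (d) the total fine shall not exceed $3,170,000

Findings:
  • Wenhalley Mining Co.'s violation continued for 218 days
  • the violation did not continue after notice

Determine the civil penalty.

$2,238,830

First 187 days: 187 × $8,170 = $1,527,790
Remaining days: (218 − 187) × $17,240 = $534,440
Per-day component: $1,527,790 + $534,440 = $2,062,230
Base plus per-day: $176,600 + $2,062,230 = $2,238,830
The violation did not continue after notice: no 150% increase.
Cap at $3,170,000: $2,238,830 is within the cap, no reduction.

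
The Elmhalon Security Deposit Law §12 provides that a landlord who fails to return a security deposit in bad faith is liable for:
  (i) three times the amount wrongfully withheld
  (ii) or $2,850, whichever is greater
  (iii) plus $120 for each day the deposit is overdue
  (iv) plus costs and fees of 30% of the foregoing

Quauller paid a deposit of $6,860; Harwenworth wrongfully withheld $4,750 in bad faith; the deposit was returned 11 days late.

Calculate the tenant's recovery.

Trebled: 3 × $4,750 = $14,250
Minimum $2,850: $14,250 meets the minimum, no increase.
Late-return penalty: 11 × $120 = $1,320
Damages plus late penalty: $14,250 + $1,320 = $15,570
Costs and fees: 30% of $15,570 = $4,671
Total recovery: $15,570 + $4,671 = $20,241

Recovery: $20,241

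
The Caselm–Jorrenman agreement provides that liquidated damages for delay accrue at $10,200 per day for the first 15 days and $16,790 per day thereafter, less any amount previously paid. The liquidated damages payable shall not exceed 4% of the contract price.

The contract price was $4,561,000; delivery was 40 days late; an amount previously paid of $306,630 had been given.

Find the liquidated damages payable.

Liquidated damages: $182,440

First 15 days: 15 × $10,200 = $153,000
Remaining days: (40 − 15) × $16,790 = $419,750
Accrued per-day damages: $153,000 + $419,750 = $572,750
Less amount previously paid: $572,750 − $306,630 = $266,120
Cap: 4% of $4,561,000 = $182,440
Cap at $182,440: $266,120 exceeds the cap → $182,440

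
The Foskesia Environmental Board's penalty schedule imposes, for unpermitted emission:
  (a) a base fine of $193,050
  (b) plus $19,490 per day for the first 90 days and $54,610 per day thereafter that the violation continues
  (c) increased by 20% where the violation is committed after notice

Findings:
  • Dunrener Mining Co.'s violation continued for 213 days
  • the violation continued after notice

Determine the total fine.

First 90 days: 90 × $19,490 = $1,754,100
Remaining days: (213 − 90) × $54,610 = $6,717,030
Per-day component: $1,754,100 + $6,717,030 = $8,471,130
Base plus per-day: $193,050 + $8,471,130 = $8,664,180
Enhancement: 20% of $8,664,180 = $1,732,836
Enhanced fine: $8,664,180 + $1,732,836 = $10,397,016

$10,397,016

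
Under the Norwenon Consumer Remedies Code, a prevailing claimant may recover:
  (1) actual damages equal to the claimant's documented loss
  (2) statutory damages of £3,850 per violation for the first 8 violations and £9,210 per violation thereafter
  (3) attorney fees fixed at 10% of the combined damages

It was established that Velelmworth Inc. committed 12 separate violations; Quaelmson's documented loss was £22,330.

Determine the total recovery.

£98,967

First 8 violations: 8 × £3,850 = £30,800
Remaining violations: (12 − 8) × £9,210 = £36,840
Statutory damages: £30,800 + £36,840 = £67,640
Combined damages: £22,330 + £67,640 = £89,970
Attorney fees: 10% of £89,970 = £8,997
Total recovery: £89,970 + £8,997 = £98,967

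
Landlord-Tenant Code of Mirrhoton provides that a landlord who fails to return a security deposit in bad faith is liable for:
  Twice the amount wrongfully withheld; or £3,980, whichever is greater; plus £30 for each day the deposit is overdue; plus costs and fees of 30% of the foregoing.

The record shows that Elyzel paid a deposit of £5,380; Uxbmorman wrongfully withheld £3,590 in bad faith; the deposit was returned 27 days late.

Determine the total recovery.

£10,387

Doubled: 2 × £3,590 = £7,180
Minimum £3,980: £7,180 meets the minimum, no increase.
Late-return penalty: 27 × £30 = £810
Damages plus late penalty: £7,180 + £810 = £7,990
Costs and fees: 30% of £7,990 = £2,397
Total recovery: £7,990 + £2,397 = £10,387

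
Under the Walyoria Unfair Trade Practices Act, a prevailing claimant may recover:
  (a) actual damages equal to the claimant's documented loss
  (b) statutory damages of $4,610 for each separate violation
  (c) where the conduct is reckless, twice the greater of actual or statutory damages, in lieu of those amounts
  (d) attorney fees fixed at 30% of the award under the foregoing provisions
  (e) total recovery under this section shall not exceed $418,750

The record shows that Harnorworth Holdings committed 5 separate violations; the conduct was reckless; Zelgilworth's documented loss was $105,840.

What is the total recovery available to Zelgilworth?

Statutory damages: 5 × $4,610 = $23,050
Greater of actual damages ($105,840) or statutory damages ($23,050): $105,840
Doubled: 2 × $105,840 = $211,680
Attorney fees: 30% of $211,680 = $63,504
Total before cap: $211,680 + $63,504 = $275,184
Cap at $418,750: $275,184 is within the cap, no reduction.

$275,184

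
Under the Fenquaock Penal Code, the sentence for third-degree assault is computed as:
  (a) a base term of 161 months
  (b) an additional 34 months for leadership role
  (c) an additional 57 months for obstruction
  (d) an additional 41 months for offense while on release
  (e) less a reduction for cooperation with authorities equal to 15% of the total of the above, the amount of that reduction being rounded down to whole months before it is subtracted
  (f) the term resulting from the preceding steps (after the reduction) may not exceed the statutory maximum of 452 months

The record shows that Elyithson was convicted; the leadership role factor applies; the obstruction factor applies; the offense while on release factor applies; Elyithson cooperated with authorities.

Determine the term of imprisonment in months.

250 months

Leadership role enhancement: +34 months
Obstruction enhancement: +57 months
Offense while on release enhancement: +41 months
Adjusted term: 161 months + 34 months + 57 months + 41 months = 293 months
Cooperation with authorities reduction: 15% of 293 months = 43 months (rounded down)
After reduction: 293 − 43 = 250 months
Cap at 452 months: 250 months is within the cap, no reduction.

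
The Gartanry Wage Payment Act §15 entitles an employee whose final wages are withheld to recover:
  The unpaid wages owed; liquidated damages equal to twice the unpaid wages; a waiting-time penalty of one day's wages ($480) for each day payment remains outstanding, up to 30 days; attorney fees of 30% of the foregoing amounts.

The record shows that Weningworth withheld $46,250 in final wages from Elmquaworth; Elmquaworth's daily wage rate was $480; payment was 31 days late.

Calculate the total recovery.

$199,095

Doubled: 2 × $46,250 = $92,500
Penalty days: min(31, 30) = 30
Waiting-time penalty: 30 × $480 = $14,400
Subtotal: $46,250 + $92,500 + $14,400 = $153,150
Attorney fees: 30% of $153,150 = $45,945
Total award: $153,150 + $45,945 = $199,095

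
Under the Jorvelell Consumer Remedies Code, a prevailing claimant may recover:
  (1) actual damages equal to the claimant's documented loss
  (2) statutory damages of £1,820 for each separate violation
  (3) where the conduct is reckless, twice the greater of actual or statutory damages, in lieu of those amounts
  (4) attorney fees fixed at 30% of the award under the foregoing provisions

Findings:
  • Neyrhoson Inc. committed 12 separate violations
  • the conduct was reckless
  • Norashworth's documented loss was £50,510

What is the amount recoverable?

Total recovery: £131,326

Statutory damages: 12 × £1,820 = £21,840
Greater of actual damages (£50,510) or statutory damages (£21,840): £50,510
Doubled: 2 × £50,510 = £101,020
Attorney fees: 30% of £101,020 = £30,306
Total recovery: £101,020 + £30,306 = £131,326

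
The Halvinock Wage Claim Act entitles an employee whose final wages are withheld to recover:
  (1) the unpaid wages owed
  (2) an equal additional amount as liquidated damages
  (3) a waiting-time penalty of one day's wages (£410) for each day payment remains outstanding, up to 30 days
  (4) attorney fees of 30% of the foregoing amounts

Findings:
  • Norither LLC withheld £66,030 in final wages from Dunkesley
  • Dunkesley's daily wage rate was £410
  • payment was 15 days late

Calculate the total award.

£179,673

Liquidated damages (equal amount): £66,030
Penalty days: min(15, 30) = 15
Waiting-time penalty: 15 × £410 = £6,150
Subtotal: £66,030 + £66,030 + £6,150 = £138,210
Attorney fees: 30% of £138,210 = £41,463
Total award: £138,210 + £41,463 = £179,673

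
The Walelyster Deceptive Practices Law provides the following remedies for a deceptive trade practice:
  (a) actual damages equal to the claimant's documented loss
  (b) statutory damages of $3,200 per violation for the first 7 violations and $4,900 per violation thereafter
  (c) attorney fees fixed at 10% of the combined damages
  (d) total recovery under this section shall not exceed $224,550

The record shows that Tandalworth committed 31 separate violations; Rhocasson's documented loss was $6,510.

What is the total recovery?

First 7 violations: 7 × $3,200 = $22,400
Remaining violations: (31 − 7) × $4,900 = $117,600
Statutory damages: $22,400 + $117,600 = $140,000
Combined damages: $6,510 + $140,000 = $146,510
Attorney fees: 10% of $146,510 = $14,651
Total before cap: $146,510 + $14,651 = $161,161
Cap at $224,550: $161,161 is within the cap, no reduction.

$161,161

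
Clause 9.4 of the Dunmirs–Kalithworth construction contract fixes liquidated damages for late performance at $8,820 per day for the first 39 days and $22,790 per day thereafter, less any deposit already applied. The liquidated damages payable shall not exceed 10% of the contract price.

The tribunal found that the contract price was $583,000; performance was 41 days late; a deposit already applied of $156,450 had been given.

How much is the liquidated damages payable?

First 39 days: 39 × $8,820 = $343,980
Remaining days: (41 − 39) × $22,790 = $45,580
Accrued per-day damages: $343,980 + $45,580 = $389,560
Less deposit already applied: $389,560 − $156,450 = $233,110
Cap: 10% of $583,000 = $58,300
Cap at $58,300: $233,110 exceeds the cap → $58,300

$58,300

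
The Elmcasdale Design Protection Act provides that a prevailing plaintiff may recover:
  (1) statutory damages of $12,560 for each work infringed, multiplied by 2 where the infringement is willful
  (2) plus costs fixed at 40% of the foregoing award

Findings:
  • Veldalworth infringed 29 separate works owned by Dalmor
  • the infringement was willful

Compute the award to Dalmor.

Award: $1,019,872

Statutory damages: 29 × $12,560 = $364,240
Doubled: 2 × $364,240 = $728,480
Costs: 40% of $728,480 = $291,392
Award plus costs: $728,480 + $291,392 = $1,019,872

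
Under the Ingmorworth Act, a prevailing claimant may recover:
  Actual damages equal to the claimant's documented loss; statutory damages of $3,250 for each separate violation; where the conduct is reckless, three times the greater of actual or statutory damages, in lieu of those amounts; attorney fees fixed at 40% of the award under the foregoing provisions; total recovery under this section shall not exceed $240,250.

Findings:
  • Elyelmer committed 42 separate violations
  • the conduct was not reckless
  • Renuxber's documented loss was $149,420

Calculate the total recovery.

$240,250

Statutory damages: 42 × $3,250 = $136,500
Conduct not reckless: the in-lieu enhancement does not apply.
Actual plus statutory damages: $149,420 + $136,500 = $285,920
Attorney fees: 40% of $285,920 = $114,368
Total before cap: $285,920 + $114,368 = $400,288
Cap at $240,250: $400,288 exceeds the cap → $240,250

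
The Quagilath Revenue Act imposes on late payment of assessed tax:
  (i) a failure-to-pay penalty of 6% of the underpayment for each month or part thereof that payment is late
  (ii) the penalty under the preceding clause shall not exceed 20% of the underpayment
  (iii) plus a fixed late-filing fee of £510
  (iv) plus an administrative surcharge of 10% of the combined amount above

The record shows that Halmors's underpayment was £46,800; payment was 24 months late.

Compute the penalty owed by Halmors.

£10,857

Accrued rate: 6% × 24 = 144%, capped at 20% → 20%
Failure-to-pay penalty: 20% of £46,800 = £9,360
Penalty before surcharge: £9,360 + £510 = £9,870
Administrative surcharge: 10% of £9,870 = £987
Total penalty: £9,870 + £987 = £10,857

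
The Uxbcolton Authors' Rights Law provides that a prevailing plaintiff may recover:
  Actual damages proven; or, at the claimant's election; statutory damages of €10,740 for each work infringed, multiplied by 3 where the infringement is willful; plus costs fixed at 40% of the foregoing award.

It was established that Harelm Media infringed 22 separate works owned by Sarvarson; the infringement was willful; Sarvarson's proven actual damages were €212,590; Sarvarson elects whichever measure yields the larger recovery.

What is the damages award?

Statutory damages: 22 × €10,740 = €236,280
Trebled: 3 × €236,280 = €708,840
Greater of actual damages (€212,590) or enhanced statutory damages (€708,840): €708,840
Costs: 40% of €708,840 = €283,536
Award plus costs: €708,840 + €283,536 = €992,376

€992,376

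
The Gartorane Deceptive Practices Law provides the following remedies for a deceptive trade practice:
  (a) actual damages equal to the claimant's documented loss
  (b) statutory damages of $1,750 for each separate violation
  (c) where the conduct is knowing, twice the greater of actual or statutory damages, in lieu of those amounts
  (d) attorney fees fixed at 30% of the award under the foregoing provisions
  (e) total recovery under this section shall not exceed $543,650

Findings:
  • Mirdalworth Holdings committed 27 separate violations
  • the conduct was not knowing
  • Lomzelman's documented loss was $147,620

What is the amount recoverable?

Total recovery: $253,331

Statutory damages: 27 × $1,750 = $47,250
Conduct not knowing: the in-lieu enhancement does not apply.
Actual plus statutory damages: $147,620 + $47,250 = $194,870
Attorney fees: 30% of $194,870 = $58,461
Total before cap: $194,870 + $58,461 = $253,331
Cap at $543,650: $253,331 is within the cap, no reduction.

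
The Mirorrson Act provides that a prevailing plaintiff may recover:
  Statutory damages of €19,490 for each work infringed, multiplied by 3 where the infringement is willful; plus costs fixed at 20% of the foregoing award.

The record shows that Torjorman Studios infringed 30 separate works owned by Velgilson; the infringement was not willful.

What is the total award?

Statutory damages: 30 × €19,490 = €584,700
Infringement not willful: no ×3 enhancement.
Costs: 20% of €584,700 = €116,940
Award plus costs: €584,700 + €116,940 = €701,640

€701,640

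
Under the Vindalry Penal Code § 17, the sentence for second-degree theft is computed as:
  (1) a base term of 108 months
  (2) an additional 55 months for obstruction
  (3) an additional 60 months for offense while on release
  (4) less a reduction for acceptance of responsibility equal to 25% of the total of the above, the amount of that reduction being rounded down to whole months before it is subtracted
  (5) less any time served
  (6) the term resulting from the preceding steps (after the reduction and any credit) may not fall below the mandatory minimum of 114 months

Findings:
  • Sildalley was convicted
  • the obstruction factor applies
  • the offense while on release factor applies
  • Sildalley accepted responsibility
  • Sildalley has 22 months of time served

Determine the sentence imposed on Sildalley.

Obstruction enhancement: +55 months
Offense while on release enhancement: +60 months
Adjusted term: 108 months + 55 months + 60 months = 223 months
Acceptance of responsibility reduction: 25% of 223 months = 55 months (rounded down)
After reduction: 223 − 55 = 168 months
Less time served: 168 months − 22 months = 146 months
Minimum 114 months: 146 months meets the minimum, no increase.

Sentence: 146 months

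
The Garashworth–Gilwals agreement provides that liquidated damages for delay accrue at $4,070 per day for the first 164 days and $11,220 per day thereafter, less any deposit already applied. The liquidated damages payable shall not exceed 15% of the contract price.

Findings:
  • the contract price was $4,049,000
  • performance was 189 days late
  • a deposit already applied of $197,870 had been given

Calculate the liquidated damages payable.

$607,350

First 164 days: 164 × $4,070 = $667,480
Remaining days: (189 − 164) × $11,220 = $280,500
Accrued per-day damages: $667,480 + $280,500 = $947,980
Less deposit already applied: $947,980 − $197,870 = $750,110
Cap: 15% of $4,049,000 = $607,350
Cap at $607,350: $750,110 exceeds the cap → $607,350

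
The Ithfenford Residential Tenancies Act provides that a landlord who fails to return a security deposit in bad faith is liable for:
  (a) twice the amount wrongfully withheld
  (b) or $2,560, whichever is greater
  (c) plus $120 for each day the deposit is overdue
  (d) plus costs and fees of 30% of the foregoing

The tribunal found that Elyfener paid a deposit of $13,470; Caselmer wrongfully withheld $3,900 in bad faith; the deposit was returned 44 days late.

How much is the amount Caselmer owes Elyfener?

$17,004

Doubled: 2 × $3,900 = $7,800
Minimum $2,560: $7,800 meets the minimum, no increase.
Late-return penalty: 44 × $120 = $5,280
Damages plus late penalty: $7,800 + $5,280 = $13,080
Costs and fees: 30% of $13,080 = $3,924
Total recovery: $13,080 + $3,924 = $17,004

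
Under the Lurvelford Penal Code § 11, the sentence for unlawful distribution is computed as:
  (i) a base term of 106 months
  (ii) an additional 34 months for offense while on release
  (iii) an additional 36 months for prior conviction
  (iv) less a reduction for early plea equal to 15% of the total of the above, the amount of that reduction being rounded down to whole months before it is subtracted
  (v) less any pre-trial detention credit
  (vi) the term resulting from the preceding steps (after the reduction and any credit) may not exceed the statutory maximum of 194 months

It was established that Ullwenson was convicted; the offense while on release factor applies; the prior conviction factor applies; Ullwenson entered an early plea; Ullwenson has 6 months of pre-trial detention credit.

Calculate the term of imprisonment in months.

Offense while on release enhancement: +34 months
Prior conviction enhancement: +36 months
Adjusted term: 106 months + 34 months + 36 months = 176 months
Early plea reduction: 15% of 176 months = 26 months (rounded down)
After reduction: 176 − 26 = 150 months
Less pre-trial detention credit: 150 months − 6 months = 144 months
Cap at 194 months: 144 months is within the cap, no reduction.

144 months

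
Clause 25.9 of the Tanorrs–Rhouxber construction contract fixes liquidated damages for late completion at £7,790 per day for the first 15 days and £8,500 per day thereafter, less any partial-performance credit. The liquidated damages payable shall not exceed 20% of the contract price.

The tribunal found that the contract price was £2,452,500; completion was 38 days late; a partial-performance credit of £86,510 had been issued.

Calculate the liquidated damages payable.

£225,840

First 15 days: 15 × £7,790 = £116,850
Remaining days: (38 − 15) × £8,500 = £195,500
Accrued per-day damages: £116,850 + £195,500 = £312,350
Less partial-performance credit: £312,350 − £86,510 = £225,840
Cap: 20% of £2,452,500 = £490,500
Cap at £490,500: £225,840 is within the cap, no reduction.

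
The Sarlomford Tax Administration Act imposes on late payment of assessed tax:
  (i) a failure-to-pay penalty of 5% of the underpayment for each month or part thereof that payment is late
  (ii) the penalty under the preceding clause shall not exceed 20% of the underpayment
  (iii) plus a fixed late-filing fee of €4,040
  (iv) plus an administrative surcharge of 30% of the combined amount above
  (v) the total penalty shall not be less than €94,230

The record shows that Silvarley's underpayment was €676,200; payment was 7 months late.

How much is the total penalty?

Penalty: €181,064

Accrued rate: 5% × 7 = 35%, capped at 20% → 20%
Failure-to-pay penalty: 20% of €676,200 = €135,240
Penalty before surcharge: €135,240 + €4,040 = €139,280
Administrative surcharge: 30% of €139,280 = €41,784
Total penalty: €139,280 + €41,784 = €181,064
Minimum €94,230: €181,064 meets the minimum, no increase.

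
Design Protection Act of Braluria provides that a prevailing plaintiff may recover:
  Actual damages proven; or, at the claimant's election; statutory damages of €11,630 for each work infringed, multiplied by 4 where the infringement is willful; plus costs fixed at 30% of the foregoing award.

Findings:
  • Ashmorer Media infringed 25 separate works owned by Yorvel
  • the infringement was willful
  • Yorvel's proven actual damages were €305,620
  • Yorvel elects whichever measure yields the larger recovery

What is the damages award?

Statutory damages: 25 × €11,630 = €290,750
Multiplied by 4: 4 × €290,750 = €1,163,000
Greater of actual damages (€305,620) or enhanced statutory damages (€1,163,000): €1,163,000
Costs: 30% of €1,163,000 = €348,900
Award plus costs: €1,163,000 + €348,900 = €1,511,900

Award: €1,511,900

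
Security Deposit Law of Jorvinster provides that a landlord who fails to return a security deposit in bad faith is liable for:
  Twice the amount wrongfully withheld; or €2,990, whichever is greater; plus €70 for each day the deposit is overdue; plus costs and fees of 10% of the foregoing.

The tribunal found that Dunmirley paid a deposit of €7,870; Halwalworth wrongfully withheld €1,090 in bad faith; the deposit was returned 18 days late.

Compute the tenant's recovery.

€4,675

Doubled: 2 × €1,090 = €2,180
Minimum €2,990: €2,180 is below the minimum → €2,990
Late-return penalty: 18 × €70 = €1,260
Damages plus late penalty: €2,990 + €1,260 = €4,250
Costs and fees: 10% of €4,250 = €425
Total recovery: €4,250 + €425 = €4,675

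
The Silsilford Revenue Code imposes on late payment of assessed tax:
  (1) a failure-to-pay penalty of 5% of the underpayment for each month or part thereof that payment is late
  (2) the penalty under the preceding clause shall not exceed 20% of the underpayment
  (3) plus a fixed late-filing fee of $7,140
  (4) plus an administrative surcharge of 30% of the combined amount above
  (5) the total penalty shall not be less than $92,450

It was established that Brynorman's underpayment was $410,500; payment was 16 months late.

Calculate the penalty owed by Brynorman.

$116,012

Accrued rate: 5% × 16 = 80%, capped at 20% → 20%
Failure-to-pay penalty: 20% of $410,500 = $82,100
Penalty before surcharge: $82,100 + $7,140 = $89,240
Administrative surcharge: 30% of $89,240 = $26,772
Total penalty: $89,240 + $26,772 = $116,012
Minimum $92,450: $116,012 meets the minimum, no increase.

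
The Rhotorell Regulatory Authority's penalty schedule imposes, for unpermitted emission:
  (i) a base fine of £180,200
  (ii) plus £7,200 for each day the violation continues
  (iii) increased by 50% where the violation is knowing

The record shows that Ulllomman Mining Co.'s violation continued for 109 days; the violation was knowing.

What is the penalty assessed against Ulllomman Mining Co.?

Per-day component: 109 × £7,200 = £784,800
Base plus per-day: £180,200 + £784,800 = £965,000
Enhancement: 50% of £965,000 = £482,500
Enhanced fine: £965,000 + £482,500 = £1,447,500

£1,447,500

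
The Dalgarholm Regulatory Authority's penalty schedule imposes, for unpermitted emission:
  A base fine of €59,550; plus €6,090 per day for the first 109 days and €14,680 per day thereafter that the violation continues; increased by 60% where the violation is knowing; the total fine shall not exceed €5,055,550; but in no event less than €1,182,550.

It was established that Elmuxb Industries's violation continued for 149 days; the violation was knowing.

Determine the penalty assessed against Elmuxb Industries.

First 109 days: 109 × €6,090 = €663,810
Remaining days: (149 − 109) × €14,680 = €587,200
Per-day component: €663,810 + €587,200 = €1,251,010
Base plus per-day: €59,550 + €1,251,010 = €1,310,560
Enhancement: 60% of €1,310,560 = €786,336
Enhanced fine: €1,310,560 + €786,336 = €2,096,896
Cap at €5,055,550: €2,096,896 is within the cap, no reduction.
Minimum €1,182,550: €2,096,896 meets the minimum, no increase.

€2,096,896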